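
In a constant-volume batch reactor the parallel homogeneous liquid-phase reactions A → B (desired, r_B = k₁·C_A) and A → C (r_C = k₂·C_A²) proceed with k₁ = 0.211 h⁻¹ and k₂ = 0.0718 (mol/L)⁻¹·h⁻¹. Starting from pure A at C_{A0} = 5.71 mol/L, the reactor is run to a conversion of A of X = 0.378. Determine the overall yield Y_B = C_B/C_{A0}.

C_A = C_{A0}(1−X) = 3.552 mol/L.
Along a PFR/batch, dC_B/dC_A = −r_B/(r_B+r_C) = −k₁/(k₁+k₂·C_A).
Integrating from C_{A0} to C_A: C_B = (0.211/0.0718)·ln[(0.211+0.0718·5.71)/(0.211+0.0718·3.55)] = 2.939·ln(0.6210/0.4660) = 0.8437 mol/L.
Y_B = C_B/C_{A0} = 0.8437/5.71 = 0.148.

0.148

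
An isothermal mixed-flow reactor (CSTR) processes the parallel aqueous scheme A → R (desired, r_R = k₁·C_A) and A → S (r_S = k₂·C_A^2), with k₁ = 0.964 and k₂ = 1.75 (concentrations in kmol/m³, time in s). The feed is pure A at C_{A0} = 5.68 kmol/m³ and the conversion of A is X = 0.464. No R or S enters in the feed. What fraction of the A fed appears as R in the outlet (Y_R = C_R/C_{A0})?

Exit C_A = C_{A0}(1−X) = 5.68×0.536 = 3.044 kmol/m³.
Rates in a CSTR are evaluated at the outlet concentration: r_R = 0.964×3.044 = 2.935, r_S = 1.75×3.044^2 = 16.22.
Fraction of consumed A going to R: r_R/(r_R+r_S) = 0.1532.
C_R = 0.1532·C_{A0}·X = 0.1532×5.68×0.464 = 0.404 kmol/m³; Y_R = C_R/C_{A0} = 0.0711.

0.0711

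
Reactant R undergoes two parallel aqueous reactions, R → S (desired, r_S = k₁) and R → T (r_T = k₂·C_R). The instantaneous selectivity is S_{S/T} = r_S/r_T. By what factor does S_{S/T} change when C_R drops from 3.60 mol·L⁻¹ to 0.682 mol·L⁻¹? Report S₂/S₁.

5.28

S_{S/T} = (k₁/k₂)·C_R⁻¹, so S₂/S₁ = (C_{R,2}/C_{R,1})⁻¹.
= 3.60/0.682 = 5.28.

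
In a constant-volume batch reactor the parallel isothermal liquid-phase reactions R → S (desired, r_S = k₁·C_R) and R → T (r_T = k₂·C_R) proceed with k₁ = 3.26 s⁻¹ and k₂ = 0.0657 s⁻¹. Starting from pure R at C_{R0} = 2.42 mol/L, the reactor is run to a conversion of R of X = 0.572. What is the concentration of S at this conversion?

1.36 mol/L

C_R = C_{R0}(1−X) = 1.036 mol/L.
Both paths are first order in R, so the instantaneous fraction to S is constant: dC_S/d(−C_R) = k₁/(k₁+k₂) = 0.9802.
C_S = 0.9802·(C_{R0}−C_R) = 0.9802×1.384 = 1.36 mol/L.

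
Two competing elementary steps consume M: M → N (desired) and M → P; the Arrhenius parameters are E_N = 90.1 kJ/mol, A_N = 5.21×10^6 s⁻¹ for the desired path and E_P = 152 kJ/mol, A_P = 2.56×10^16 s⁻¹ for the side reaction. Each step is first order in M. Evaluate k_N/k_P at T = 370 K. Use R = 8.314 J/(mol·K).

0.112

Since both paths have the same order in M, the concentration cancels and S_{N/P} = k_N/k_P = (A_N/A_P)·exp[(E_P−E_N)/(RT)].
(E_P−E_N)/(RT) = (152−90.1)×10³/(8.314×370) = 61900/3076 = 20.12.
k_N/k_P = (5.21×10^6/2.56×10^16)·exp(20.12) = 2.035×10^-10 × 5.483×10^8 = 0.112.
Since E_N < E_P, lowering the temperature improves selectivity toward N.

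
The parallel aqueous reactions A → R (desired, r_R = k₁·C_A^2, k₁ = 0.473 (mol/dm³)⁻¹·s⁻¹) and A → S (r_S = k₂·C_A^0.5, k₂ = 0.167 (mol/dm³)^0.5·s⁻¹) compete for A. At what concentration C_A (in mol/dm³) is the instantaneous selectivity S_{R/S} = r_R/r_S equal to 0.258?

S_{R/S} = (k₁/k₂)·C_A^1.5 ⇒ C_A = (S·k₂/k₁)^(1/1.5).
= (0.258×0.167/0.473)^(0.6667) = (0.09109)^(0.6667) = 0.202 mol/dm³.

0.202 mol/dm³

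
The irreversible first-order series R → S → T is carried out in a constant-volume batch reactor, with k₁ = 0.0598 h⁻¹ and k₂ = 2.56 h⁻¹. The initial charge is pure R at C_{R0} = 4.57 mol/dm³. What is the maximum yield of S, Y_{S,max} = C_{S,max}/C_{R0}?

0.0214

Evaluating C_S at t_opt = ln(k₂/k₁)/(k₂−k₁) gives C_{S,max}/C_{R0} = (k₁/k₂)^[k₂/(k₂−k₁)].
= (0.0598/2.56)^(2.56/(2.56−0.0598)) = (0.02336)^(1.024) = 0.02135.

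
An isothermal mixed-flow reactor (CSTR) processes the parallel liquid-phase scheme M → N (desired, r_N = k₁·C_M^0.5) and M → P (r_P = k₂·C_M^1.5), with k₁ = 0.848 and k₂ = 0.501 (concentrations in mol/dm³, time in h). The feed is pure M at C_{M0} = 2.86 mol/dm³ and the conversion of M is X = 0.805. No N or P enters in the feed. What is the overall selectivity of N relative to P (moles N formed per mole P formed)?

Exit C_M = C_{M0}(1−X) = 2.86×0.195 = 0.5577 mol/dm³.
Rates in a CSTR are evaluated at the outlet concentration: r_N = 0.848×0.5577^0.5 = 0.6333, r_P = 0.501×0.5577^1.5 = 0.2087.
Overall selectivity = C_N/C_P = r_Nτ/(r_Pτ) = r_N/r_P = 3.03.

3.03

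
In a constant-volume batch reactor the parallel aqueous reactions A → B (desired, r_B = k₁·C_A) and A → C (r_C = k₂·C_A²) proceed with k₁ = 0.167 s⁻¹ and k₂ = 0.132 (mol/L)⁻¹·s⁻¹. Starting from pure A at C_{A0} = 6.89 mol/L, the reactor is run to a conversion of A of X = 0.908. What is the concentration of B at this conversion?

1.84 mol/L

C_A = C_{A0}(1−X) = 0.6339 mol/L.
Along a PFR/batch, dC_B/dC_A = −r_B/(r_B+r_C) = −k₁/(k₁+k₂·C_A).
Integrating from C_{A0} to C_A: C_B = (0.167/0.132)·ln[(0.167+0.132·6.89)/(0.167+0.132·0.634)] = 1.265·ln(1.076/0.2507) = 1.844 mol/L.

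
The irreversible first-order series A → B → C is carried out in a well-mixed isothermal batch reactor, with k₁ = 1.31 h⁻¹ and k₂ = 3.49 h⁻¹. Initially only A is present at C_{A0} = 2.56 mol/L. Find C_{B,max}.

At the optimum, C_{B,max}/C_{A0} = (k₁/k₂)^[k₂/(k₂−k₁)].
= (1.31/3.49)^(3.49/(3.49−1.31)) = (0.3754)^(1.601) = 0.2083.
C_{B,max} = 0.2083×2.56 = 0.533 mol/L.

0.533 mol/L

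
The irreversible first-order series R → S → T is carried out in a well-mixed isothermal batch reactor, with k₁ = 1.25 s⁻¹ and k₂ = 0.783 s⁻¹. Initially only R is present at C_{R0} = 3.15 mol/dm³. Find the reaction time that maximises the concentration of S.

Setting dC_S/dt = 0 gives t_opt = ln(k₂/k₁)/(k₂−k₁).
= ln(0.783/1.25)/(0.783−1.25) = ln(0.6264)/-0.4670 = -0.4678/-0.4670 = 1.00 s.

1.00 s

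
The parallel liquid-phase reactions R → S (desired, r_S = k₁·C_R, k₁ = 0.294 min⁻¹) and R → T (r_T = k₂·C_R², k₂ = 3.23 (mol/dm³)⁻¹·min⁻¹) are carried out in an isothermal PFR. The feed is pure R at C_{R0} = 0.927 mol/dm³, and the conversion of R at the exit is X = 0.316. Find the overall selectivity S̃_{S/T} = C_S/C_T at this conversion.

0.118

C_R = C_{R0}(1−X) = 0.6341 mol/dm³.
Along a PFR/batch, dC_S/dC_R = −r_S/(r_S+r_T) = −k₁/(k₁+k₂·C_R).
Integrating from C_{R0} to C_R: C_S = (0.294/3.23)·ln[(0.294+3.23·0.927)/(0.294+3.23·0.634)] = 0.09102·ln(3.288/2.342) = 0.03089 mol/dm³.
C_T = (C_{R0}−C_R)−C_S = 0.2620 mol/dm³; S̃_{S/T} = 0.03089/0.2620 = 0.118.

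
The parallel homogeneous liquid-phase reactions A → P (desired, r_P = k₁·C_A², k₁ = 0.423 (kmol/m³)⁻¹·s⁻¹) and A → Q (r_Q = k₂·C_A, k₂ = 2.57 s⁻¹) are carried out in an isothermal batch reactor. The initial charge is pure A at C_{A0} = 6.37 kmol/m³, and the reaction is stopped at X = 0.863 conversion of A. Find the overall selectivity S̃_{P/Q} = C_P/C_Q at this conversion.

C_A = C_{A0}(1−X) = 0.8727 kmol/m³.
Along a PFR/batch, dC_Q/dC_A = −r_Q/(r_P+r_Q) = −k₂/(k₂+k₁·C_A).
Integrating from C_{A0} to C_A: C_Q = (2.57/0.423)·ln[(2.57+0.423·6.37)/(2.57+0.423·0.873)] = 6.076·ln(5.265/2.939) = 3.541 kmol/m³.
Then C_P = (C_{A0}−C_A) − C_Q = 5.497 − 3.541 = 1.956 kmol/m³.
S̃_{P/Q} = C_P/C_Q = 1.956/3.541 = 0.552.

0.552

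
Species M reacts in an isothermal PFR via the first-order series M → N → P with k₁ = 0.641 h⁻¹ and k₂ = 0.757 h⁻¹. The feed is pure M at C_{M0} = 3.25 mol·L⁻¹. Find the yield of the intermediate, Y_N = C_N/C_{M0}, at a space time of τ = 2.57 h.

0.274

Solving the coupled first-order balances gives C_N(τ) = [k₁/(k₂−k₁)]·C_{M0}·(e^(−k₁τ) − e^(−k₂τ)).
e^(−k₁τ) = e^(−0.641×2.57) = e^(−1.647) = 0.1926; e^(−k₂τ) = e^(−1.945) = 0.1429.
C_N = 0.641×3.25/(0.757−0.641) × (0.1926−0.1429) = 17.96×0.04964 = 0.8915 mol·L⁻¹.
Y_N = C_N/C_{M0} = 0.8915/3.25 = 0.274.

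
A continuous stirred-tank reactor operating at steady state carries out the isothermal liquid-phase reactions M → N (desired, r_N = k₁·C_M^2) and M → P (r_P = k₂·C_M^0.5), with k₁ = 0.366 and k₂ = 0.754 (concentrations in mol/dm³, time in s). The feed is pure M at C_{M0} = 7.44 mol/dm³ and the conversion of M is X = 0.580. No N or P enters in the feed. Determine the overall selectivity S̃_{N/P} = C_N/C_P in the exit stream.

2.68

Exit C_M = C_{M0}(1−X) = 7.44×0.420 = 3.125 mol/dm³.
Rates in a CSTR are evaluated at the outlet concentration: r_N = 0.366×3.125^2 = 3.574, r_P = 0.754×3.125^0.5 = 1.333.
Overall selectivity = C_N/C_P = r_Nτ/(r_Pτ) = r_N/r_P = 2.68.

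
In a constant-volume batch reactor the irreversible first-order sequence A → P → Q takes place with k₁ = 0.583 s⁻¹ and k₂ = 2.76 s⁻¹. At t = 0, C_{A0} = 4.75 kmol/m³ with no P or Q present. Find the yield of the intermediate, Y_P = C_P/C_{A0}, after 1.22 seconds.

0.122

For first-order series with pure A initially, C_P(t) = k₁C_{A0}/(k₂−k₁)·(e^(−k₁t) − e^(−k₂t)).
e^(−k₁t) = e^(−0.583×1.22) = e^(−0.7113) = 0.4910; e^(−k₂t) = e^(−3.367) = 0.03449.
C_P = 0.583×4.75/(2.76−0.583) × (0.4910−0.03449) = 1.272×0.4565 = 0.5807 kmol/m³.
Y_P = C_P/C_{A0} = 0.5807/4.75 = 0.122.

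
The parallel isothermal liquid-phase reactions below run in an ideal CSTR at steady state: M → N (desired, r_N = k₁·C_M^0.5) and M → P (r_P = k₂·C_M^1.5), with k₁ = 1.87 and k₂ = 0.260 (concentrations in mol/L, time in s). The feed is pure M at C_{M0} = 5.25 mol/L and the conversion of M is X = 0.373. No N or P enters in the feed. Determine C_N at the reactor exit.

Exit C_M = C_{M0}(1−X) = 5.25×0.627 = 3.292 mol/L.
Rates in a CSTR are evaluated at the outlet concentration: r_N = 1.87×3.292^0.5 = 3.393, r_P = 0.260×3.292^1.5 = 1.553.
Fraction of consumed M going to N: r_N/(r_N+r_P) = 0.6860.
C_N = 0.6860·C_{M0}·X = 0.6860×5.25×0.373 = 1.34 mol/L.

1.34 mol/L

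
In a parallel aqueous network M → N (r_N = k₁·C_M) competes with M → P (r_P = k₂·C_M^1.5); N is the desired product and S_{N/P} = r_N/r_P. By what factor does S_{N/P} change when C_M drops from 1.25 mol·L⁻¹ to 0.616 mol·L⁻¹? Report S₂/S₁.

S_{N/P} = (k₁/k₂)·C_M^-0.5, so S₂/S₁ = (C_{M,2}/C_{M,1})^-0.5.
= (0.616/1.25)^(-0.5) = (0.4928)^(-0.5) = 1.42.
Selectivity toward N rises as C_M falls — low-concentration operation is favoured.

1.42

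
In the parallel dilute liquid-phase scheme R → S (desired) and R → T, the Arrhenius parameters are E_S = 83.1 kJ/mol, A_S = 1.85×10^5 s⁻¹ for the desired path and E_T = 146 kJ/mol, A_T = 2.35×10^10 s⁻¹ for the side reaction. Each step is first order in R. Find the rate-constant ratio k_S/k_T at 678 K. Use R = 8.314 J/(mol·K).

0.552

k_S/k_T = (A_S/A_T)·exp[−(E_S−E_T)/(RT)] = (A_S/A_T)·exp[(E_T−E_S)/(RT)].
(E_T−E_S)/(RT) = (146−83.1)×10³/(8.314×678) = 62900/5637 = 11.16.
k_S/k_T = (1.85×10^5/2.35×10^10)·exp(11.16) = 7.872×10^-6 × 70167 = 0.552.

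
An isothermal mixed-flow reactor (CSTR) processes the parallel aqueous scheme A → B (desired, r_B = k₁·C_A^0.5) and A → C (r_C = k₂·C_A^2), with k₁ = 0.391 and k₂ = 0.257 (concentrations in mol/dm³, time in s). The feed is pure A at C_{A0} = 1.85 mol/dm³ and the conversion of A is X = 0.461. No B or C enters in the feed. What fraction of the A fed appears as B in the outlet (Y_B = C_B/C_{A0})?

0.279

Exit C_A = C_{A0}(1−X) = 1.85×0.539 = 0.9971 mol/dm³.
In a CSTR the entire volume is at exit conditions, so r_B = 0.391×0.9971^0.5 = 0.3904 and r_C = 0.257×0.9971^2 = 0.2555.
Fraction of consumed A going to B: r_B/(r_B+r_C) = 0.6044.
C_B = 0.6044·C_{A0}·X = 0.6044×1.85×0.461 = 0.515 mol/dm³; Y_B = C_B/C_{A0} = 0.279.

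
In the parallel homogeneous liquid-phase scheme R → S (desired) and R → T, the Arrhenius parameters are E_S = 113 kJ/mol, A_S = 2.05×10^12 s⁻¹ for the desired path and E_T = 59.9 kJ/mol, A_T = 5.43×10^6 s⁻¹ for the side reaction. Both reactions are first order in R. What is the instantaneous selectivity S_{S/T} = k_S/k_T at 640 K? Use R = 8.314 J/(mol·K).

17.5

Since both paths have the same order in R, the concentration cancels and S_{S/T} = k_S/k_T = (A_S/A_T)·exp[(E_T−E_S)/(RT)].
(E_T−E_S)/(RT) = (59.9−113)×10³/(8.314×640) = -53100/5321 = -9.979.
k_S/k_T = (2.05×10^12/5.43×10^6)·exp(-9.979) = 3.775×10^5 × 4.634×10^-5 = 17.5.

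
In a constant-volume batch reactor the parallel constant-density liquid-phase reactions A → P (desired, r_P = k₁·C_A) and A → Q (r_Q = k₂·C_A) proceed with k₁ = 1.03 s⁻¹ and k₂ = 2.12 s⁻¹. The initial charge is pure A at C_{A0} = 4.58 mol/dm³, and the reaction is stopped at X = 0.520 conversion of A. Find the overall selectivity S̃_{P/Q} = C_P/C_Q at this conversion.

0.486

C_A = C_{A0}(1−X) = 2.198 mol/dm³.
Both paths are first order in A, so the instantaneous fraction to P is constant: dC_P/d(−C_A) = k₁/(k₁+k₂) = 0.3270.
C_P = 0.3270·(C_{A0}−C_A) = 0.3270×2.382 = 0.779 mol/dm³.
C_Q = (C_{A0}−C_A)−C_P = 1.603 mol/dm³; S̃_{P/Q} = 0.7787/1.603 = 0.486.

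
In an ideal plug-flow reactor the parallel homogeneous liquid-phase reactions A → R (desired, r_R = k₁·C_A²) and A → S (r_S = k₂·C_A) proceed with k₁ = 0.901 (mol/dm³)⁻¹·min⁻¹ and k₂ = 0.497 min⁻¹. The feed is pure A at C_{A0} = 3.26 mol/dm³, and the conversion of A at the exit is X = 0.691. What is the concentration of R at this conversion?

1.76 mol/dm³

C_A = C_{A0}(1−X) = 1.007 mol/dm³.
Along a PFR/batch, dC_S/dC_A = −r_S/(r_R+r_S) = −k₂/(k₂+k₁·C_A).
Integrating from C_{A0} to C_A: C_S = (0.497/0.901)·ln[(0.497+0.901·3.26)/(0.497+0.901·1.01)] = 0.5516·ln(3.434/1.405) = 0.4932 mol/dm³.
Then C_R = (C_{A0}−C_A) − C_S = 2.253 − 0.4932 = 1.759 mol/dm³.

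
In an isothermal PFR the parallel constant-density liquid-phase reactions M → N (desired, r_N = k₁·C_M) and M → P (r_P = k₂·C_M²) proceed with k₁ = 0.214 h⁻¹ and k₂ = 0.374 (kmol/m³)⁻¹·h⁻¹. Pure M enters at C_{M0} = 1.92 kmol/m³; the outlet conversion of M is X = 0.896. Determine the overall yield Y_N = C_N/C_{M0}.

0.349

C_M = C_{M0}(1−X) = 0.1997 kmol/m³.
Along a PFR/batch, dC_N/dC_M = −r_N/(r_N+r_P) = −k₁/(k₁+k₂·C_M).
Integrating from C_{M0} to C_M: C_N = (0.214/0.374)·ln[(0.214+0.374·1.92)/(0.214+0.374·0.200)] = 0.5722·ln(0.9321/0.2887) = 0.6707 kmol/m³.
Y_N = C_N/C_{M0} = 0.6707/1.92 = 0.349.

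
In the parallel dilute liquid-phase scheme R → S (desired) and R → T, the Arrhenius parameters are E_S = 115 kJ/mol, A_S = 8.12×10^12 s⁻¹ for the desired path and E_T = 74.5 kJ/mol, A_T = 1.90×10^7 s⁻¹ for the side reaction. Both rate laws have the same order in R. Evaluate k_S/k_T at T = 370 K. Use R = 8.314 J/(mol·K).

0.819

With equal orders, S_{S/T} = k_S/k_T = (A_S/A_T)·exp[(E_T−E_S)/(RT)].
(E_T−E_S)/(RT) = (74.5−115)×10³/(8.314×370) = -40500/3076 = -13.17.
k_S/k_T = (8.12×10^12/1.90×10^7)·exp(-13.17) = 4.274×10^5 × 1.915×10^-6 = 0.819.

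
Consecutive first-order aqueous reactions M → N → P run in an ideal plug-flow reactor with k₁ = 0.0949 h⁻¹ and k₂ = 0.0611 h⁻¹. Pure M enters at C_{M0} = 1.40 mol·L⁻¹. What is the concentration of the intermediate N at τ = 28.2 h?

For first-order series with pure M initially, C_N(τ) = k₁C_{M0}/(k₂−k₁)·(e^(−k₁τ) − e^(−k₂τ)).
e^(−k₁τ) = e^(−0.0949×28.2) = e^(−2.676) = 0.06883; e^(−k₂τ) = e^(−1.723) = 0.1785.
C_N = 0.0949×1.40/(0.0611−0.0949) × (0.06883−0.1785) = (-3.931)×(-0.1097) = 0.4312 mol·L⁻¹.

0.431 mol·L⁻¹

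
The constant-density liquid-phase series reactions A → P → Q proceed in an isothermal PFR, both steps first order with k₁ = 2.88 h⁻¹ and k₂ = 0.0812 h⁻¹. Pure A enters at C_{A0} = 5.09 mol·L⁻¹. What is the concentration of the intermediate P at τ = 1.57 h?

4.55 mol·L⁻¹

Solving the coupled first-order balances gives C_P(τ) = [k₁/(k₂−k₁)]·C_{A0}·(e^(−k₁τ) − e^(−k₂τ)).
e^(−k₁τ) = e^(−2.88×1.57) = e^(−4.522) = 0.01087; e^(−k₂τ) = e^(−0.1275) = 0.8803.
C_P = 2.88×5.09/(0.0812−2.88) × (0.01087−0.8803) = (-5.238)×(-0.8694) = 4.554 mol·L⁻¹.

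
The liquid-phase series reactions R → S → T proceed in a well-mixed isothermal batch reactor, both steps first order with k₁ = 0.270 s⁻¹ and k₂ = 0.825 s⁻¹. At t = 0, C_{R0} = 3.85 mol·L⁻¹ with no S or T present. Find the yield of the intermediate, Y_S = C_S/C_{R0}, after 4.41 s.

The intermediate concentration in a first-order A→B→C sequence is C_S = k₁C_{R0}(e^(−k₁t) − e^(−k₂t))/(k₂−k₁).
e^(−k₁t) = e^(−0.270×4.41) = e^(−1.191) = 0.3040; e^(−k₂t) = e^(−3.638) = 0.02630.
C_S = 0.270×3.85/(0.825−0.270) × (0.3040−0.02630) = 1.873×0.2777 = 0.5201 mol·L⁻¹.
Y_S = C_S/C_{R0} = 0.5201/3.85 = 0.135.

0.135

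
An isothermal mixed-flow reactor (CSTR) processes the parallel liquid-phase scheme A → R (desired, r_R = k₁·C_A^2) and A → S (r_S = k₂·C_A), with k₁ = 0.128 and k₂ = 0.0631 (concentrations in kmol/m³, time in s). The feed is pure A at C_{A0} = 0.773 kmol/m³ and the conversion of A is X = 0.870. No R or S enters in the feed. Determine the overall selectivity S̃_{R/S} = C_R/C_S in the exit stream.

0.204

Exit C_A = C_{A0}(1−X) = 0.773×0.130 = 0.1005 kmol/m³.
A CSTR operates uniformly at the exit composition, giving r_R = 0.001293 and r_S = 0.006341 (each k·C_A^n at C_A = 0.1005).
Overall selectivity = C_R/C_S = r_Rτ/(r_Sτ) = r_R/r_S = 0.204.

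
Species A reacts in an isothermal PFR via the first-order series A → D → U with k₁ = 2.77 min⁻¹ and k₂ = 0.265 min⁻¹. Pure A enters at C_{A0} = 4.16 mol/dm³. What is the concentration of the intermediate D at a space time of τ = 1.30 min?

3.13 mol/dm³

For first-order series with pure A initially, C_D(τ) = k₁C_{A0}/(k₂−k₁)·(e^(−k₁τ) − e^(−k₂τ)).
e^(−k₁τ) = e^(−2.77×1.30) = e^(−3.601) = 0.02730; e^(−k₂τ) = e^(−0.3445) = 0.7086.
C_D = 2.77×4.16/(0.265−2.77) × (0.02730−0.7086) = (-4.600)×(-0.6813) = 3.134 mol/dm³.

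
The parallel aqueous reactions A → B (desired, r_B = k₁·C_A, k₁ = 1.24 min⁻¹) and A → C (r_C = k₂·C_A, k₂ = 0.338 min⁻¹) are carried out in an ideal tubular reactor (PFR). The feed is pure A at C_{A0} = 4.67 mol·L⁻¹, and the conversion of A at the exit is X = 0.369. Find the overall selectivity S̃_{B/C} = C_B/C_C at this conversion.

3.67

C_A = C_{A0}(1−X) = 2.947 mol·L⁻¹.
Both paths are first order in A, so the instantaneous fraction to B is constant: dC_B/d(−C_A) = k₁/(k₁+k₂) = 0.7858.
C_B = 0.7858·(C_{A0}−C_A) = 0.7858×1.723 = 1.35 mol·L⁻¹.
C_C = (C_{A0}−C_A)−C_B = 0.3691 mol·L⁻¹; S̃_{B/C} = 1.354/0.3691 = 3.67.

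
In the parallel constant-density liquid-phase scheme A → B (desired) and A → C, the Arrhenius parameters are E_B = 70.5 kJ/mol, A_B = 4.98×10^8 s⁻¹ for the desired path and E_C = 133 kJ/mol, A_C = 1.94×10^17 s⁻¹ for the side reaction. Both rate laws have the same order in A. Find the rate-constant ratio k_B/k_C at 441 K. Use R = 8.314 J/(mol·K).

0.0649

With equal orders, S_{B/C} = k_B/k_C = (A_B/A_C)·exp[(E_C−E_B)/(RT)].
(E_C−E_B)/(RT) = (133−70.5)×10³/(8.314×441) = 62500/3666 = 17.05.
k_B/k_C = (4.98×10^8/1.94×10^17)·exp(17.05) = 2.567×10^-9 × 2.530×10^7 = 0.0649.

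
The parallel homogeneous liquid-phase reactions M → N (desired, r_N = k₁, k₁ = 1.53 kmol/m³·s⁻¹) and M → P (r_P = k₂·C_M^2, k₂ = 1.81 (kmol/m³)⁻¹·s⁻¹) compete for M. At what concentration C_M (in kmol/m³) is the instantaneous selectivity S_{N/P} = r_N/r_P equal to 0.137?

2.48 kmol/m³

S_{N/P} = (k₁/k₂)·C_M^-2 ⇒ C_M = (S·k₂/k₁)^(-0.5).
= (0.137×1.81/1.53)^(-0.5) = (0.1621)^(-0.5) = 2.48 kmol/m³.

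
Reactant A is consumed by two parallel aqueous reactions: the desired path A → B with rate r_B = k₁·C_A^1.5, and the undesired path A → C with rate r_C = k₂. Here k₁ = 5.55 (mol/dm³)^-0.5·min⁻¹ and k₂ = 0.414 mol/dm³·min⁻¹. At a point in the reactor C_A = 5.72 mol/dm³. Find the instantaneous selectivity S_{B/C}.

183

S_{B/C} = r_B/r_C = (k₁·C_A^1.5)/(k₂) = (k₁/k₂)·C_A^1.5.
= (5.55×5.720^1.5) / (0.414) = 75.93/0.4140 = 183.
Since the desired path is higher order in A, keeping C_A high (PFR or concentrated feed) favours B.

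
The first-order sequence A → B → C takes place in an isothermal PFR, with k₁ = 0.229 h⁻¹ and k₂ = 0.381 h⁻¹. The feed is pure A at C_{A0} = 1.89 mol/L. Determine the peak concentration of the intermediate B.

At the optimum, C_{B,max}/C_{A0} = (k₁/k₂)^[k₂/(k₂−k₁)].
= (0.229/0.381)^(0.381/(0.381−0.229)) = (0.6010)^(2.507) = 0.2791.
C_{B,max} = 0.2791×1.89 = 0.528 mol/L.

0.528 mol/L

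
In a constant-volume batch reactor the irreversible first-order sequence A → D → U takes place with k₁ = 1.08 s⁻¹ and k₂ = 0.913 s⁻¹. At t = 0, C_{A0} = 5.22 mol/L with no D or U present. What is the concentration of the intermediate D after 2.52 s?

1.16 mol/L

Solving the coupled first-order balances gives C_D(t) = [k₁/(k₂−k₁)]·C_{A0}·(e^(−k₁t) − e^(−k₂t)).
e^(−k₁t) = e^(−1.08×2.52) = e^(−2.722) = 0.06577; e^(−k₂t) = e^(−2.301) = 0.1002.
C_D = 1.08×5.22/(0.913−1.08) × (0.06577−0.1002) = (-33.76)×(-0.03441) = 1.162 mol/L.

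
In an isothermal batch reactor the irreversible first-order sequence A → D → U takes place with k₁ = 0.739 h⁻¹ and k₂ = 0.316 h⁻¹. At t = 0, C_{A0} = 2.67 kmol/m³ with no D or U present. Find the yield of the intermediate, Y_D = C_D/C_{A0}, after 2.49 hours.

The intermediate concentration in a first-order A→B→C sequence is C_D = k₁C_{A0}(e^(−k₁t) − e^(−k₂t))/(k₂−k₁).
e^(−k₁t) = e^(−0.739×2.49) = e^(−1.840) = 0.1588; e^(−k₂t) = e^(−0.7868) = 0.4553.
C_D = 0.739×2.67/(0.316−0.739) × (0.1588−0.4553) = (-4.665)×(-0.2965) = 1.383 kmol/m³.
Y_D = C_D/C_{A0} = 1.383/2.67 = 0.518.

0.518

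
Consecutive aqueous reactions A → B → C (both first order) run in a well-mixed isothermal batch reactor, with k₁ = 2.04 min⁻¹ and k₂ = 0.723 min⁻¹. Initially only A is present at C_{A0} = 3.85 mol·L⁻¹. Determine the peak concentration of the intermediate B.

2.18 mol·L⁻¹

For a first-order series the maximum intermediate yield is C_{B,max}/C_{A0} = (k₁/k₂)^[k₂/(k₂−k₁)].
= (2.04/0.723)^(0.723/(0.723−2.04)) = (2.822)^(-0.5490) = 0.5658.
C_{B,max} = 0.5658×3.85 = 2.18 mol·L⁻¹.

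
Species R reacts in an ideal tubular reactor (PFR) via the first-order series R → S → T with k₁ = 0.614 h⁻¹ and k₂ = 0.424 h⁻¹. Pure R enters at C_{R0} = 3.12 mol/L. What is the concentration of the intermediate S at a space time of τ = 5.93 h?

For first-order series with pure R initially, C_S(τ) = k₁C_{R0}/(k₂−k₁)·(e^(−k₁τ) − e^(−k₂τ)).
e^(−k₁τ) = e^(−0.614×5.93) = e^(−3.641) = 0.02623; e^(−k₂τ) = e^(−2.514) = 0.08092.
C_S = 0.614×3.12/(0.424−0.614) × (0.02623−0.08092) = (-10.08)×(-0.05469) = 0.5514 mol/L.

0.551 mol/L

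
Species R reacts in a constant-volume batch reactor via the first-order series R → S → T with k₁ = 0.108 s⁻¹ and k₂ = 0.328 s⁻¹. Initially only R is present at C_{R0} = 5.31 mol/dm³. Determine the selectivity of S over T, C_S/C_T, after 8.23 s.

The intermediate concentration in a first-order A→B→C sequence is C_S = k₁C_{R0}(e^(−k₁t) − e^(−k₂t))/(k₂−k₁).
e^(−k₁t) = e^(−0.108×8.23) = e^(−0.8888) = 0.4111; e^(−k₂t) = e^(−2.699) = 0.06724.
C_S = 0.108×5.31/(0.328−0.108) × (0.4111−0.06724) = 2.607×0.3439 = 0.8964 mol/dm³.
C_R = C_{R0}e^(−k₁t) = 2.183 mol/dm³, so C_T = C_{R0}−C_R−C_S = 2.230 mol/dm³; C_S/C_T = 0.402.

0.402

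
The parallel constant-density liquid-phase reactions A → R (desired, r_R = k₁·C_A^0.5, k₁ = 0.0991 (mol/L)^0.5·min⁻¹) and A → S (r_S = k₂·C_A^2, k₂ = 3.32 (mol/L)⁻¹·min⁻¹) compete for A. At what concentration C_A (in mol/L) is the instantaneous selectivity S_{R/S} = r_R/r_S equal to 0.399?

S_{R/S} = (k₁/k₂)·C_A^-1.5 ⇒ C_A = (S·k₂/k₁)^(1/(-1.5)).
= (0.399×3.32/0.0991)^(-0.6667) = (13.37)^(-0.6667) = 0.178 mol/L.

0.178 mol/L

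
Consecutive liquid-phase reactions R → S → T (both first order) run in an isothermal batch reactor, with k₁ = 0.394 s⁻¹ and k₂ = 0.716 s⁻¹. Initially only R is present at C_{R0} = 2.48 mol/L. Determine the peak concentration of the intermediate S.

For a first-order series the maximum intermediate yield is C_{S,max}/C_{R0} = (k₁/k₂)^[k₂/(k₂−k₁)].
= (0.394/0.716)^(0.716/(0.716−0.394)) = (0.5503)^(2.224) = 0.2649.
C_{S,max} = 0.2649×2.48 = 0.657 mol/L.

0.657 mol/L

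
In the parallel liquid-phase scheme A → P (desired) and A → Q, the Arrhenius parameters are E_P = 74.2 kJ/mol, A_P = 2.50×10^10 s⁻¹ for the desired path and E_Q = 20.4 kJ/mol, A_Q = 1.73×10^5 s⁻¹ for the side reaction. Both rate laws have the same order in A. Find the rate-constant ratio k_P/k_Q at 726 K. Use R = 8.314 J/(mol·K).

k_P/k_Q = (A_P/A_Q)·exp[−(E_P−E_Q)/(RT)] = (A_P/A_Q)·exp[(E_Q−E_P)/(RT)].
(E_Q−E_P)/(RT) = (20.4−74.2)×10³/(8.314×726) = -53800/6036 = -8.913.
k_P/k_Q = (2.50×10^10/1.73×10^5)·exp(-8.913) = 1.445×10^5 × 1.346×10^-4 = 19.5.
Since E_P > E_Q, raising the temperature improves selectivity toward P.

19.5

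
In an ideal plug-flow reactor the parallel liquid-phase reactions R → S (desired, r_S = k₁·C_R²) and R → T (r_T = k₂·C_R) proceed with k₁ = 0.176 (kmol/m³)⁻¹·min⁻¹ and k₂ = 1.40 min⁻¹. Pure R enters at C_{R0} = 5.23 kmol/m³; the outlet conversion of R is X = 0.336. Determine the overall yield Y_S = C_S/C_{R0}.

0.118

C_R = C_{R0}(1−X) = 3.473 kmol/m³.
Along a PFR/batch, dC_T/dC_R = −r_T/(r_S+r_T) = −k₂/(k₂+k₁·C_R).
Integrating from C_{R0} to C_R: C_T = (1.40/0.176)·ln[(1.40+0.176·5.23)/(1.40+0.176·3.47)] = 7.955·ln(2.320/2.011) = 1.138 kmol/m³.
Then C_S = (C_{R0}−C_R) − C_T = 1.757 − 1.138 = 0.6194 kmol/m³.
Y_S = C_S/C_{R0} = 0.6194/5.23 = 0.118.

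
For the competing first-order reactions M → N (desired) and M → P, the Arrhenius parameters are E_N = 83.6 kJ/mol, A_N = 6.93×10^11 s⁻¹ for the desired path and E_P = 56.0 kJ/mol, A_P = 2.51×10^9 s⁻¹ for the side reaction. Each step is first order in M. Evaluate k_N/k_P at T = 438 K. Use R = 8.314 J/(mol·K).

0.141

k_N/k_P = (A_N/A_P)·exp[−(E_N−E_P)/(RT)] = (A_N/A_P)·exp[(E_P−E_N)/(RT)].
(E_P−E_N)/(RT) = (56.0−83.6)×10³/(8.314×438) = -27600/3642 = -7.579.
k_N/k_P = (6.93×10^11/2.51×10^9)·exp(-7.579) = 276.1 × 5.110×10^-4 = 0.141.
Since E_N > E_P, raising the temperature improves selectivity toward N.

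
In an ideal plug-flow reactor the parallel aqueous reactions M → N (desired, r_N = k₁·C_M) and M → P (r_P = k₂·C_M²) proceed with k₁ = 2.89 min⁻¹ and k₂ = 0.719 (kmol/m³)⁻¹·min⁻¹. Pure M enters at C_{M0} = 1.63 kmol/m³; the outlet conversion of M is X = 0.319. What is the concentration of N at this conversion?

0.388 kmol/m³

C_M = C_{M0}(1−X) = 1.110 kmol/m³.
Along a PFR/batch, dC_N/dC_M = −r_N/(r_N+r_P) = −k₁/(k₁+k₂·C_M).
Integrating from C_{M0} to C_M: C_N = (2.89/0.719)·ln[(2.89+0.719·1.63)/(2.89+0.719·1.11)] = 4.019·ln(4.062/3.688) = 0.3881 kmol/m³.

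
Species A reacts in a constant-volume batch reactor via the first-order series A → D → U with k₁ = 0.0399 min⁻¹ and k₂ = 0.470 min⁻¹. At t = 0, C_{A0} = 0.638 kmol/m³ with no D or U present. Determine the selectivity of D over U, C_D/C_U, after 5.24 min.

0.555

The intermediate concentration in a first-order A→B→C sequence is C_D = k₁C_{A0}(e^(−k₁t) − e^(−k₂t))/(k₂−k₁).
e^(−k₁t) = e^(−0.0399×5.24) = e^(−0.2091) = 0.8113; e^(−k₂t) = e^(−2.463) = 0.08520.
C_D = 0.0399×0.638/(0.470−0.0399) × (0.8113−0.08520) = 0.05919×0.7261 = 0.04298 kmol/m³.
C_A = C_{A0}e^(−k₁t) = 0.5176 kmol/m³, so C_U = C_{A0}−C_A−C_D = 0.07739 kmol/m³; C_D/C_U = 0.555.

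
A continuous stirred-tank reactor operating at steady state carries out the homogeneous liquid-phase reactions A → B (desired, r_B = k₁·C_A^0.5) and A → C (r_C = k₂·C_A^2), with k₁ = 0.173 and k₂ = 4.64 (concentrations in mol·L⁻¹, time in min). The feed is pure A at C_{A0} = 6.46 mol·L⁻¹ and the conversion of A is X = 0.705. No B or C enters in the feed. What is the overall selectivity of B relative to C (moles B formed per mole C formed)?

0.0142

Exit C_A = C_{A0}(1−X) = 6.46×0.295 = 1.906 mol·L⁻¹.
Rates in a CSTR are evaluated at the outlet concentration: r_B = 0.173×1.906^0.5 = 0.2388, r_C = 4.64×1.906^2 = 16.85.
Overall selectivity = C_B/C_C = r_Bτ/(r_Cτ) = r_B/r_C = 0.0142.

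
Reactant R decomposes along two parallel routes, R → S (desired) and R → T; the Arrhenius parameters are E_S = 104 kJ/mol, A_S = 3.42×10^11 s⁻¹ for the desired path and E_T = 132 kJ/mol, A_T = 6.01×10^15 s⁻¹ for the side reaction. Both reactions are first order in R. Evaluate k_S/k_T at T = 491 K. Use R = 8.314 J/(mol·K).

k_S/k_T = (A_S/A_T)·exp[−(E_S−E_T)/(RT)] = (A_S/A_T)·exp[(E_T−E_S)/(RT)].
(E_T−E_S)/(RT) = (132−104)×10³/(8.314×491) = 28000/4082 = 6.859.
k_S/k_T = (3.42×10^11/6.01×10^15)·exp(6.859) = 5.691×10^-5 × 952.5 = 0.0542.
Since E_S < E_T, lowering the temperature improves selectivity toward S.

0.0542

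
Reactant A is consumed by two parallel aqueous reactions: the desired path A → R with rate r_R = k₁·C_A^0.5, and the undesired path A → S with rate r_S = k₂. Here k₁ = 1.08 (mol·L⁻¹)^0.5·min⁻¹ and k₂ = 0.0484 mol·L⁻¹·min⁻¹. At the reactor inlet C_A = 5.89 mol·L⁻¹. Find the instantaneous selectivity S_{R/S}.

S_{R/S} = r_R/r_S = (k₁·C_A^0.5)/(k₂) = (k₁/k₂)·C_A^0.5.
= (1.08×5.890^0.5) / (0.0484) = 2.621/0.04840 = 54.2.

54.2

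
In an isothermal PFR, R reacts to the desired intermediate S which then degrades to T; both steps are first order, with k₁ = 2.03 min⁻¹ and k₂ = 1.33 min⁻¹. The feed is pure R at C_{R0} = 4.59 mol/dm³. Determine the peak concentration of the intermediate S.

For a first-order series the maximum intermediate yield is C_{S,max}/C_{R0} = (k₁/k₂)^[k₂/(k₂−k₁)].
= (2.03/1.33)^(1.33/(1.33−2.03)) = (1.526)^(-1.900) = 0.4478.
C_{S,max} = 0.4478×4.59 = 2.06 mol/dm³.

2.06 mol/dm³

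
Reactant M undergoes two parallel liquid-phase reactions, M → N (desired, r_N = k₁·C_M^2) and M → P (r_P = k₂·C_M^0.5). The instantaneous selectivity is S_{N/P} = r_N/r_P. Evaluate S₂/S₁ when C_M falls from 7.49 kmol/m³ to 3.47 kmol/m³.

S_{N/P} = (k₁/k₂)·C_M^1.5, so S₂/S₁ = (C_{M,2}/C_{M,1})^1.5.
= (3.47/7.49)^1.5 = (0.4633)^1.5 = 0.315.
Selectivity toward N falls as C_M falls — high-concentration operation is favoured.

0.315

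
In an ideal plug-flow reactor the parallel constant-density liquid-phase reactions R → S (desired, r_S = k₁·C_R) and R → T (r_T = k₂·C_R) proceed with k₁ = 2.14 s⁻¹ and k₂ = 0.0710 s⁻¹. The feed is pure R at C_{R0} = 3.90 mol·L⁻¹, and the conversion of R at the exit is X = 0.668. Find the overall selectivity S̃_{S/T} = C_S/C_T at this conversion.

30.1

C_R = C_{R0}(1−X) = 1.295 mol·L⁻¹.
Both paths are first order in R, so the instantaneous fraction to S is constant: dC_S/d(−C_R) = k₁/(k₁+k₂) = 0.9679.
C_S = 0.9679·(C_{R0}−C_R) = 0.9679×2.605 = 2.52 mol·L⁻¹.
C_T = (C_{R0}−C_R)−C_S = 0.08366 mol·L⁻¹; S̃_{S/T} = 2.522/0.08366 = 30.1.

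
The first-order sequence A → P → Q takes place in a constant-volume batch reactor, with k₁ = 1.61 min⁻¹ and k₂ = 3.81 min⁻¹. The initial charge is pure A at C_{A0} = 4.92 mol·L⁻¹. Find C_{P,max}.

For a first-order series the maximum intermediate yield is C_{P,max}/C_{A0} = (k₁/k₂)^[k₂/(k₂−k₁)].
= (1.61/3.81)^(3.81/(3.81−1.61)) = (0.4226)^(1.732) = 0.2250.
C_{P,max} = 0.2250×4.92 = 1.11 mol·L⁻¹.

1.11 mol·L⁻¹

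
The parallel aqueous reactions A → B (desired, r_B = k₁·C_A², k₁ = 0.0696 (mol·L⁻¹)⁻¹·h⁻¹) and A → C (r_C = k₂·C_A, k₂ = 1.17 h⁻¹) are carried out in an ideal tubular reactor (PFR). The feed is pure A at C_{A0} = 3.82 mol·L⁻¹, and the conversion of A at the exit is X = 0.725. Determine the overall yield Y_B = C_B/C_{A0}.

C_A = C_{A0}(1−X) = 1.050 mol·L⁻¹.
Along a PFR/batch, dC_C/dC_A = −r_C/(r_B+r_C) = −k₂/(k₂+k₁·C_A).
Integrating from C_{A0} to C_A: C_C = (1.17/0.0696)·ln[(1.17+0.0696·3.82)/(1.17+0.0696·1.05)] = 16.81·ln(1.436/1.243) = 2.423 mol·L⁻¹.
Then C_B = (C_{A0}−C_A) − C_C = 2.769 − 2.423 = 0.3463 mol·L⁻¹.
Y_B = C_B/C_{A0} = 0.3463/3.82 = 0.0906.

0.0906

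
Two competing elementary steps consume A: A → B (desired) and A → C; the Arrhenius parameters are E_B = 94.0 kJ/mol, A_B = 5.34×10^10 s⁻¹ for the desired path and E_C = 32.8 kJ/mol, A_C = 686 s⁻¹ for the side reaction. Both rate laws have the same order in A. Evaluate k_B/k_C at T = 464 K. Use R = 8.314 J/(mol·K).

10.0

Since both paths have the same order in A, the concentration cancels and S_{B/C} = k_B/k_C = (A_B/A_C)·exp[(E_C−E_B)/(RT)].
(E_C−E_B)/(RT) = (32.8−94.0)×10³/(8.314×464) = -61200/3858 = -15.86.
k_B/k_C = (5.34×10^10/686)·exp(-15.86) = 7.784×10^7 × 1.289×10^-7 = 10.0.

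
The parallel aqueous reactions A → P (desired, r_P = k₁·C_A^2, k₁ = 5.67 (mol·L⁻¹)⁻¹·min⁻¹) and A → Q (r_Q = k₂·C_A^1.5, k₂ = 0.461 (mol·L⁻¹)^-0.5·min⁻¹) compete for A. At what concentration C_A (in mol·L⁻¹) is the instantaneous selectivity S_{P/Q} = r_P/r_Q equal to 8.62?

S_{P/Q} = (k₁/k₂)·C_A^0.5 ⇒ C_A = (S·k₂/k₁)^(2).
= (8.62×0.461/5.67)^(2) = (0.7009)^(2) = 0.491 mol·L⁻¹.

0.491 mol·L⁻¹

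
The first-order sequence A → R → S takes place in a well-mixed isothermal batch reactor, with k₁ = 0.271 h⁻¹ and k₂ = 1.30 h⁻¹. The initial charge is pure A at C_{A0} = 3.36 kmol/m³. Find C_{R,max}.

Evaluating C_R at t_opt = ln(k₂/k₁)/(k₂−k₁) gives C_{R,max}/C_{A0} = (k₁/k₂)^[k₂/(k₂−k₁)].
= (0.271/1.30)^(1.30/(1.30−0.271)) = (0.2085)^(1.263) = 0.1379.
C_{R,max} = 0.1379×3.36 = 0.463 kmol/m³.

0.463 kmol/m³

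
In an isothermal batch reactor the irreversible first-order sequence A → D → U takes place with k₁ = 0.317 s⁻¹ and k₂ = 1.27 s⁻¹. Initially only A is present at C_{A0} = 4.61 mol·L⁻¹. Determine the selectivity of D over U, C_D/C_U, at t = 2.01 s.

0.467

The intermediate concentration in a first-order A→B→C sequence is C_D = k₁C_{A0}(e^(−k₁t) − e^(−k₂t))/(k₂−k₁).
e^(−k₁t) = e^(−0.317×2.01) = e^(−0.6372) = 0.5288; e^(−k₂t) = e^(−2.553) = 0.07787.
C_D = 0.317×4.61/(1.27−0.317) × (0.5288−0.07787) = 1.533×0.4509 = 0.6915 mol·L⁻¹.
C_A = C_{A0}e^(−k₁t) = 2.438 mol·L⁻¹, so C_U = C_{A0}−C_A−C_D = 1.481 mol·L⁻¹; C_D/C_U = 0.467.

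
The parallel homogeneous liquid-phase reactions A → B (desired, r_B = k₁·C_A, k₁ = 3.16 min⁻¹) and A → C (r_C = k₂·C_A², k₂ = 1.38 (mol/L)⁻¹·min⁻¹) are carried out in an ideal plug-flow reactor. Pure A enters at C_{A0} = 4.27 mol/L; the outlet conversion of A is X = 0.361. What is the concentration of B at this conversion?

0.613 mol/L

C_A = C_{A0}(1−X) = 2.729 mol/L.
Along a PFR/batch, dC_B/dC_A = −r_B/(r_B+r_C) = −k₁/(k₁+k₂·C_A).
Integrating from C_{A0} to C_A: C_B = (3.16/1.38)·ln[(3.16+1.38·4.27)/(3.16+1.38·2.73)] = 2.290·ln(9.053/6.925) = 0.6134 mol/L.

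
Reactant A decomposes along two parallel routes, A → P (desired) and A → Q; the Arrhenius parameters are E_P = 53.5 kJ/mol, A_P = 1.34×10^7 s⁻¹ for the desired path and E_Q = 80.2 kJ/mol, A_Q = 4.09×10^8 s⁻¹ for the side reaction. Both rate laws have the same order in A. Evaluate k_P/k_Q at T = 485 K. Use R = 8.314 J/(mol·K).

24.6

With equal orders, S_{P/Q} = k_P/k_Q = (A_P/A_Q)·exp[(E_Q−E_P)/(RT)].
(E_Q−E_P)/(RT) = (80.2−53.5)×10³/(8.314×485) = 26700/4032 = 6.622.
k_P/k_Q = (1.34×10^7/4.09×10^8)·exp(6.622) = 0.03276 × 751.1 = 24.6.
Since E_P < E_Q, lowering the temperature improves selectivity toward P.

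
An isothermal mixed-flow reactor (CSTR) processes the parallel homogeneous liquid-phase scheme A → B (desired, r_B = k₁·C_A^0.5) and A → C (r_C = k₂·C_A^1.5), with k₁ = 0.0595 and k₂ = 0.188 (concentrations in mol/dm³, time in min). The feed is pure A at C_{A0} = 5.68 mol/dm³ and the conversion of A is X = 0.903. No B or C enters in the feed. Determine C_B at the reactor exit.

Exit C_A = C_{A0}(1−X) = 5.68×0.0970 = 0.5510 mol/dm³.
A CSTR operates uniformly at the exit composition, giving r_B = 0.04416 and r_C = 0.07688 (each k·C_A^n at C_A = 0.5510).
Fraction of consumed A going to B: r_B/(r_B+r_C) = 0.3649.
C_B = 0.3649·C_{A0}·X = 0.3649×5.68×0.903 = 1.87 mol/dm³.

1.87 mol/dm³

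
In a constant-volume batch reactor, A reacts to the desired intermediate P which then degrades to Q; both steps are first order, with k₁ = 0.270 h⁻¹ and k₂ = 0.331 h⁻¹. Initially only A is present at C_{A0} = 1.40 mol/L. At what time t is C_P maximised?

3.34 h

The intermediate peaks when r₁ = r₂, i.e. k₁e^(−k₁t) = k₂e^(−k₂t), giving t_opt = ln(k₂/k₁)/(k₂−k₁).
= ln(0.331/0.270)/(0.331−0.270) = ln(1.226)/0.06100 = 0.2037/0.06100 = 3.34 h.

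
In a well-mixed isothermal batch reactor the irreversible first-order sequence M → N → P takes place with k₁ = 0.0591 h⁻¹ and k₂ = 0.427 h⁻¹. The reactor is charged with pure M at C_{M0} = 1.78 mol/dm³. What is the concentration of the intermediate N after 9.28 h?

For first-order series with pure M initially, C_N(t) = k₁C_{M0}/(k₂−k₁)·(e^(−k₁t) − e^(−k₂t)).
e^(−k₁t) = e^(−0.0591×9.28) = e^(−0.5484) = 0.5778; e^(−k₂t) = e^(−3.963) = 0.01901.
C_N = 0.0591×1.78/(0.427−0.0591) × (0.5778−0.01901) = 0.2859×0.5588 = 0.1598 mol/dm³.

0.160 mol/dm³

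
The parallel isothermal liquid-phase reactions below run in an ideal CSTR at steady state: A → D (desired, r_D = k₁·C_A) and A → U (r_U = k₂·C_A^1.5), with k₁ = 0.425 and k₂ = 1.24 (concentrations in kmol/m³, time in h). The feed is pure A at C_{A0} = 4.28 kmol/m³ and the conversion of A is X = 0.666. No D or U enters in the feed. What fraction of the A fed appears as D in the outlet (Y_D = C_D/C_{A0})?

Exit C_A = C_{A0}(1−X) = 4.28×0.334 = 1.430 kmol/m³.
A CSTR operates uniformly at the exit composition, giving r_D = 0.6075 and r_U = 2.119 (each k·C_A^n at C_A = 1.430).
Fraction of consumed A going to D: r_D/(r_D+r_U) = 0.2228.
C_D = 0.2228·C_{A0}·X = 0.2228×4.28×0.666 = 0.635 kmol/m³; Y_D = C_D/C_{A0} = 0.148.

0.148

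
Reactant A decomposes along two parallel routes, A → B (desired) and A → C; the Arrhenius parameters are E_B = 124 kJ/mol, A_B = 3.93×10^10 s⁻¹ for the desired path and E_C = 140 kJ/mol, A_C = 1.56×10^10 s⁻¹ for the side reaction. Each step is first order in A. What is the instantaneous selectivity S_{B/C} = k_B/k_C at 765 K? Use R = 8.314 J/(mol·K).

With equal orders, S_{B/C} = k_B/k_C = (A_B/A_C)·exp[(E_C−E_B)/(RT)].
(E_C−E_B)/(RT) = (140−124)×10³/(8.314×765) = 16000/6360 = 2.516.
k_B/k_C = (3.93×10^10/1.56×10^10)·exp(2.516) = 2.519 × 12.37 = 31.2.

31.2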